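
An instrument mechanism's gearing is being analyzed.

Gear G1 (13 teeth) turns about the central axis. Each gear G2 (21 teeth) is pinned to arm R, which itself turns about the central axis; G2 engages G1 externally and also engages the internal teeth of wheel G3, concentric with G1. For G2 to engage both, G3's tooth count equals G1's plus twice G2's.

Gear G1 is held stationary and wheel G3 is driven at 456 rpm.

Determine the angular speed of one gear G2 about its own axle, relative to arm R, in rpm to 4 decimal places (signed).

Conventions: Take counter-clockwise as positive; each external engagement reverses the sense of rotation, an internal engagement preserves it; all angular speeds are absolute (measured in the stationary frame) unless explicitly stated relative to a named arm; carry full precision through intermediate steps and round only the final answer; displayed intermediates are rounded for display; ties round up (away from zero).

+228.3193 rpm

class = planetary set [G3 = 13+2·21 = 55; Willis about the carrier]
normalise by the input: solve with ω_ring = 1, then scale by 456 rpm
ring teeth: 13 + 2·21 = 55
13(ω_sun−ω_arm) = −55(ω_ring−ω_arm),  ω_sun = 0, ω_ring = 1
13(0−ω_arm) = −55(1−ω_arm)  ⇒  68·ω_arm = 55  ⇒  ω_arm = 55/68
sun–planet mesh: 13·(0−55/68) = −21·(ω_p−ω_arm)  ⇒  ω_p−ω_arm = 715/1428
scale: ω_p−ω_arm = 715/1428 × 456 rpm = +228.3193 rpm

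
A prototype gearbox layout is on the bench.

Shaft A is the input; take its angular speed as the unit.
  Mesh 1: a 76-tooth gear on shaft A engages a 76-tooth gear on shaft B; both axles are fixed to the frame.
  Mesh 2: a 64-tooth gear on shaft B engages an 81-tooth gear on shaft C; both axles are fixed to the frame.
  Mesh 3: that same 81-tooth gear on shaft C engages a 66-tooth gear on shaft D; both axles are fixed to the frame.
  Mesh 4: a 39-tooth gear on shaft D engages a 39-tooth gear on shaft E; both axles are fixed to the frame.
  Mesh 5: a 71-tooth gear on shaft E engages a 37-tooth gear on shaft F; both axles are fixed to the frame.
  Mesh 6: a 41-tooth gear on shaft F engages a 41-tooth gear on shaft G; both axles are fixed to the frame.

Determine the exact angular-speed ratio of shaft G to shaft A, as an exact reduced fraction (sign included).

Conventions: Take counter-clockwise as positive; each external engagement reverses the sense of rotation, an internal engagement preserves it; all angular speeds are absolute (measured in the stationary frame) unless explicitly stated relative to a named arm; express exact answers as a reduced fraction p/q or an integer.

class = fixed-axis compound train [6 meshes; 6 ratios multiply, 6 sense flips]
mesh 1 [76T→76T]: running ratio 1, sense −
mesh 2 [64T→81T]: running ratio 64/81, sense +
mesh 3 [81T→66T]: running ratio 32/33, sense −
mesh 4 [39T→39T]: running ratio 32/33, sense +
mesh 5 [71T→37T]: running ratio 2272/1221, sense −
mesh 6 [41T→41T]: running ratio 2272/1221, sense +
ω_out/ω_in = 2272/1221

2272/1221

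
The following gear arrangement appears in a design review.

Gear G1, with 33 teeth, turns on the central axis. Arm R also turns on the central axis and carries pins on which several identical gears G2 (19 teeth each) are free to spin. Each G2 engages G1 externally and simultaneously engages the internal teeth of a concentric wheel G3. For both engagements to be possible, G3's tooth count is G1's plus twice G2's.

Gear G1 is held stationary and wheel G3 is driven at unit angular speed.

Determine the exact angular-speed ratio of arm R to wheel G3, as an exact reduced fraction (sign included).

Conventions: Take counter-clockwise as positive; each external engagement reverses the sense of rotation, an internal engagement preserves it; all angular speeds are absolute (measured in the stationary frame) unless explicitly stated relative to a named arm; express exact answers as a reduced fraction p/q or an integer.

topology: planetary set — G1 33T / G2 19T / G3 71T, arm = carrier (Willis)
ring teeth: 33 + 2·19 = 71
33(ω_sun−ω_arm) = −71(ω_ring−ω_arm),  ω_sun = 0, ω_ring = 1
33(0−ω_arm) = −71(1−ω_arm)  ⇒  104·ω_arm = 71  ⇒  ω_arm = 71/104
ω_out/ω_in = 71/104

71/104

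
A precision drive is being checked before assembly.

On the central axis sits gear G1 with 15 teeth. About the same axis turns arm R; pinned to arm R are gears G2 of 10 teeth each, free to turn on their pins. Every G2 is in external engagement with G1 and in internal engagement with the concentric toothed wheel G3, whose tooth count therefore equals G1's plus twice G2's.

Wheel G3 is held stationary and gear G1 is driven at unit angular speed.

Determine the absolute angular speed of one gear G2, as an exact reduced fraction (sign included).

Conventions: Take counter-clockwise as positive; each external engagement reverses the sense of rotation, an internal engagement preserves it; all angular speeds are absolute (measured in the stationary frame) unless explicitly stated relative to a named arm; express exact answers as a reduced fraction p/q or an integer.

-3/4

class = planetary set [G3 = 15+2·10 = 35; Willis about the carrier]
ring teeth: 15 + 2·10 = 35
15(ω_sun−ω_arm) = −35(ω_ring−ω_arm),  ω_ring = 0, ω_sun = 1
15(1−ω_arm) = −35(0−ω_arm)  ⇒  50·ω_arm = 15  ⇒  ω_arm = 3/10
sun–planet mesh: 15·(1−3/10) = −10·(ω_p−ω_arm)  ⇒  ω_p−ω_arm = -21/20
ω_p = 3/10 − 21/20 = -3/4
exact speed ratio = -3/4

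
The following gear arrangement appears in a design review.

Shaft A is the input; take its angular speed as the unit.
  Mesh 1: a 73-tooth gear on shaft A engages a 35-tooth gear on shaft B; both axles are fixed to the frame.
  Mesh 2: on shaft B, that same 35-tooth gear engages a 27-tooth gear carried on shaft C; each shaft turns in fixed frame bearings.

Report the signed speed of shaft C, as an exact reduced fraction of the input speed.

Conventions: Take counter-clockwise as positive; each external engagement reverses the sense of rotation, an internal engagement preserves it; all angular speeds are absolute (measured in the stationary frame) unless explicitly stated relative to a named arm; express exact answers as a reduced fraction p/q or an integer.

2-mesh fixed-axis compound train (all bearings frame-fixed)
mesh 1 [73T→35T]: |ω|/ω_in = 1×73/35 = 73/35, sense flips to −
mesh 2 [35T→27T]: |ω|/ω_in = (73/35)×35/27 = 73/27, sense flips to +
signed output speed (× input speed) = 73/27

73/27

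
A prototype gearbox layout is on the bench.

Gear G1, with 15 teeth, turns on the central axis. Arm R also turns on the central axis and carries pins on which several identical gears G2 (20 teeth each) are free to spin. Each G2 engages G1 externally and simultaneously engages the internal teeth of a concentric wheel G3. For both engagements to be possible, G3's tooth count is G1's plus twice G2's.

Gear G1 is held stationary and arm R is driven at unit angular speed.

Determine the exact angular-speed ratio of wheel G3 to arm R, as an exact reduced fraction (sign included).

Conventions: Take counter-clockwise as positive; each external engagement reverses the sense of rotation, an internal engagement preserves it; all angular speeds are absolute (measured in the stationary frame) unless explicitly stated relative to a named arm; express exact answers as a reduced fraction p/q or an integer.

topology: planetary set — G1 15T / G2 20T / G3 55T, arm = carrier (Willis)
ring teeth: 15 + 2·20 = 55
15(ω_sun−ω_arm) = −55(ω_ring−ω_arm),  ω_sun = 0, ω_arm = 1
ω_ring = 1 − (15/55)(0−1) = 14/11
ω_out/ω_in = 14/11

14/11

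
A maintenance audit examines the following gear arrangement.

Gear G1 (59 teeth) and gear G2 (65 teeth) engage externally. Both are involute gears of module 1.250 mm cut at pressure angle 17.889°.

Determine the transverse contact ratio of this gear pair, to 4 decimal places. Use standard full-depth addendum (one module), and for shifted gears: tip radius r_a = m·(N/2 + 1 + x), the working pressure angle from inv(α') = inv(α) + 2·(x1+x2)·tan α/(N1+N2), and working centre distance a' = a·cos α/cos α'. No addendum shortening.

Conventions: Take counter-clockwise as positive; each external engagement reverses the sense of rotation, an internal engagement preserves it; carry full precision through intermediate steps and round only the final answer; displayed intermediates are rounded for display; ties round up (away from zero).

class = single-mesh tooth geometry [involute pair 59T × 65T, m = 1.250]
base radii: r_b1 = 35.092219, r_b2 = 38.660919
tip radii: r_a1 = 38.125000, r_a2 = 41.875000
no profile shift: α' = α, a' = a
action lengths: √(r_a1²−r_b1²) = 14.901402, √(r_a2²−r_b2²) = 16.088784
base pitch p_b = π·m·cos α = 3.737134
CR = (14.901402 + 16.088784 − 77.500000·sin 17.88900°)/3.737134 = 1.922384
contact ratio ≈ 1.9224

1.9224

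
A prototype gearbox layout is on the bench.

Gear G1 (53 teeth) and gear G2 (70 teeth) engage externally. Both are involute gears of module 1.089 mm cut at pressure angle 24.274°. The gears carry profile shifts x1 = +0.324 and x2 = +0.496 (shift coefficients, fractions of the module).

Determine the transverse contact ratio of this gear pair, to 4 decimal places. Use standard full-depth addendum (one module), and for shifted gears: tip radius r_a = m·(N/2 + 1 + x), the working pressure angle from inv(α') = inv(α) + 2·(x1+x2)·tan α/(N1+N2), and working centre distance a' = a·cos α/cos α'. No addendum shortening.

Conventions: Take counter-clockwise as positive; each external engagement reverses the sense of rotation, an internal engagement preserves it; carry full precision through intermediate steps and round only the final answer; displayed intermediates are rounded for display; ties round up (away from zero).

recognized (one external pair, fixed centres): single-mesh tooth geometry, m = 1.089, N1 = 53, N2 = 70
base radii: r_b1 = 26.307118, r_b2 = 34.745250
tip radii: r_a1 = 30.300336, r_a2 = 39.744144
inv(α') = inv(24.274°) + 2·(+0.324+0.496)·tan α/(53+70) = 0.03332285  ⇒  α' = 25.84866°
a' = a·cos α / cos α' = 66.9735·cos 24.274°/cos 25.84866° = 67.839824
action lengths: √(r_a1²−r_b1²) = 15.034823, √(r_a2²−r_b2²) = 19.296751
base pitch p_b = π·m·cos α = 3.118726
CR = (15.034823 + 19.296751 − 67.839824·sin 25.84866°)/3.118726 = 1.524247
contact ratio ≈ 1.5242

1.5242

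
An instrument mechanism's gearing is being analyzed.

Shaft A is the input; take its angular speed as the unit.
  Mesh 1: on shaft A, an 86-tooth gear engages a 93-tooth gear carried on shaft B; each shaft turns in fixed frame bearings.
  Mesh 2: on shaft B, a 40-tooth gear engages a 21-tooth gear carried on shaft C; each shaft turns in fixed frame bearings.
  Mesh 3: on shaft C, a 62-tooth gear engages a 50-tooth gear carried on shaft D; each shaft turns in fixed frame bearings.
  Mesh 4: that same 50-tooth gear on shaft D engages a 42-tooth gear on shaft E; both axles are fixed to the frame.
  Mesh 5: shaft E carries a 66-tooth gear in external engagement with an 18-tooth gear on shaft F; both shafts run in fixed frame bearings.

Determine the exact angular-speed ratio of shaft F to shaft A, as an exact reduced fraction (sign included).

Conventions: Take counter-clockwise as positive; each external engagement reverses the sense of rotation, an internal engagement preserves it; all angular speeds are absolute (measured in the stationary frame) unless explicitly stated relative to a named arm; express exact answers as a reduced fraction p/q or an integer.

class = fixed-axis compound train [5 meshes; 5 ratios multiply, 5 sense flips]
mesh 1 [86T→93T]: running ratio 86/93, sense −
mesh 2 [40T→21T]: running ratio 3440/1953, sense +
mesh 3 [62T→50T]: running ratio 688/315, sense −
mesh 4 [50T→42T]: running ratio 3440/1323, sense +
mesh 5 [66T→18T]: running ratio 37840/3969, sense −
ω_out/ω_in = -37840/3969

-37840/3969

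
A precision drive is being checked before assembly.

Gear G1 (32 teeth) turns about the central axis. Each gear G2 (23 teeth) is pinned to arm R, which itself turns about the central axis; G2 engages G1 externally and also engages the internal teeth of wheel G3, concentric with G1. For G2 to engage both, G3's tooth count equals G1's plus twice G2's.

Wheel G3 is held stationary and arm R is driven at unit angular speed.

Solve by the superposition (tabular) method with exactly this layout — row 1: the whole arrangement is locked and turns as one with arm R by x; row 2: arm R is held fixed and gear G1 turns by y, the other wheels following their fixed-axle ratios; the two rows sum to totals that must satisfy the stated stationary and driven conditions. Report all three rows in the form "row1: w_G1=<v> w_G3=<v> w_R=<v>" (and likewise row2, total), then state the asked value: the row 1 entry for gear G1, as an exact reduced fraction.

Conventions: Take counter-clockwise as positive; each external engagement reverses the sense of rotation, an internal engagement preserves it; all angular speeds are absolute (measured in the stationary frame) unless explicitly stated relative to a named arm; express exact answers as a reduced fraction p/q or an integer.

row1: w_G1=1 w_G3=1 w_R=1
row2: w_G1=39/16 w_G3=-1 w_R=0
total: w_G1=55/16 w_G3=0 w_R=1
asked value: 1

class = planetary set [G3 = 32+2·23 = 78; Willis about the carrier]
row 1 (train locked, turned with arm): all members turn x
superposition row 2 [arm held]: sun y, ring −(32/78)·y, arm 0
boundary: total ω_ring = x − (32/78)·y = 0 and total ω_arm = x = 1  ⇒  y = 39/16, x = 1
row 2 ring = −(32/78)·39/16 = -1
totals (row 1 + row 2): sun 1 + 39/16 = 55/16, ring 1 + (-1) = 0, arm 1 + 0 = 1
asked cell (row1, sun) = 1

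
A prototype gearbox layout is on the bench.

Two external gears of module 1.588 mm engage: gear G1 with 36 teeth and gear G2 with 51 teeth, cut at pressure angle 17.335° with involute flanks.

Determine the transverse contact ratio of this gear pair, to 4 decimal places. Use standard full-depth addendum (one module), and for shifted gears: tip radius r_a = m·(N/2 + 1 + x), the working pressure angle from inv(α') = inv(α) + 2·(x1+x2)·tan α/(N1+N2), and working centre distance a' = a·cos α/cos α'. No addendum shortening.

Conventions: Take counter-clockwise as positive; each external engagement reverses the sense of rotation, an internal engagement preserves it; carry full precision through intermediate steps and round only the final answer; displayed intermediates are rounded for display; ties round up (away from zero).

1.8752

recognized (one external pair, fixed centres): single-mesh tooth geometry, m = 1.588, N1 = 36, N2 = 51
base radii: r_b1 = 27.285685, r_b2 = 38.654721
tip radii: r_a1 = 30.172000, r_a2 = 42.082000
no profile shift: α' = α, a' = a
action lengths: √(r_a1²−r_b1²) = 12.877926, √(r_a2²−r_b2²) = 16.634521
base pitch p_b = π·m·cos α = 4.762250
CR = (12.877926 + 16.634521 − 69.078000·sin 17.33500°)/4.762250 = 1.875185
contact ratio ≈ 1.8752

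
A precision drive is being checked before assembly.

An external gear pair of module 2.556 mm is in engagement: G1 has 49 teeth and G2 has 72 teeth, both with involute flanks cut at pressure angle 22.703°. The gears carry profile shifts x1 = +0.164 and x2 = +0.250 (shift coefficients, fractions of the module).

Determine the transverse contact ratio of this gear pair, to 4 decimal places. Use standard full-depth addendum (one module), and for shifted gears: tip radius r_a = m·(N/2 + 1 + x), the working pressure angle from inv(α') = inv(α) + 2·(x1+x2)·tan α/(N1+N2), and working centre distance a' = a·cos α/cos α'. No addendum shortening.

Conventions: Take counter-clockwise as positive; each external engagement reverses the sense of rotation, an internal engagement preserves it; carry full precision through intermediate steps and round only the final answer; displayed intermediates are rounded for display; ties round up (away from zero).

1.6025

single-mesh involute tooth geometry (49T engaging 72T at module 2.556)
base radii: r_b1 = 57.769915, r_b2 = 84.886405
tip radii: r_a1 = 65.597184, r_a2 = 95.211000
inv(α') = inv(22.703°) + 2·(+0.164+0.250)·tan α/(49+72) = 0.02499138  ⇒  α' = 23.59995°
a' = a·cos α / cos α' = 154.6380·cos 22.703°/cos 23.59995° = 155.676633
action lengths: √(r_a1²−r_b1²) = 31.074547, √(r_a2²−r_b2²) = 43.121140
base pitch p_b = π·m·cos α = 7.407736
CR = (31.074547 + 43.121140 − 155.676633·sin 23.59995°)/7.407736 = 1.602490
contact ratio ≈ 1.6025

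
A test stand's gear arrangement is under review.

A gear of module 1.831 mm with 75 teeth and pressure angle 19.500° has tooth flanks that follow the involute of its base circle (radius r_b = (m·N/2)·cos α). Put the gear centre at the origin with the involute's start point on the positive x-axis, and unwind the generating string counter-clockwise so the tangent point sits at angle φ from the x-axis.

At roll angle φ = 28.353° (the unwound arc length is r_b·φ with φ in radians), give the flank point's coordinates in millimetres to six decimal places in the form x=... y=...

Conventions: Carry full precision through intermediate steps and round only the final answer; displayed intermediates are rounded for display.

class = single-mesh tooth geometry [base-circle involute, m = 1.831, 75T]
pitch radius r_p = m·N/2 = 1.831·75/2 = 68.662500
base radius r_b = r_p·cos α = 68.662500·cos 19.500° = 64.724121
roll angle φ = 28.353° = 0.49485320 rad
x = r_b·(cos φ + φ·sin φ) = 72.170337
y = r_b·(sin φ − φ·cos φ) = 2.550948

x=72.170337 y=2.550948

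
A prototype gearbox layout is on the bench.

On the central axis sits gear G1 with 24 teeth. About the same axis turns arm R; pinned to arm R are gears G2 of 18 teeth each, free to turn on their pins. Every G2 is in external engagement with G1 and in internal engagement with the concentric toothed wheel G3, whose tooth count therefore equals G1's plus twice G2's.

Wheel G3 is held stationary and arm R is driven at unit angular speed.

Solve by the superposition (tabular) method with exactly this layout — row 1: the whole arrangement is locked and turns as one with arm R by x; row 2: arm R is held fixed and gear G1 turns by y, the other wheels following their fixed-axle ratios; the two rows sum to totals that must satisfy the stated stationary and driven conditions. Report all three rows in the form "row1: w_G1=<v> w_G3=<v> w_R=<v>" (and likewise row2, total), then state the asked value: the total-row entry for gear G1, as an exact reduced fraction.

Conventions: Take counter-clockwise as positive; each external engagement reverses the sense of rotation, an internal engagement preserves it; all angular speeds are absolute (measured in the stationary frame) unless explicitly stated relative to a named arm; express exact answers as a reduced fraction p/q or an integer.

topology: planetary set — G1 24T / G2 18T / G3 60T, arm = carrier (Willis)
row 1: whole set turns with the arm by x
superposition row 2 [arm held]: sun y, ring −(24/60)·y, arm 0
boundary: total ω_ring = x − (24/60)·y = 0 and total ω_arm = x = 1  ⇒  y = 5/2, x = 1
row 2 ring = −(24/60)·5/2 = -1
totals (row 1 + row 2): sun 1 + 5/2 = 7/2, ring 1 + (-1) = 0, arm 1 + 0 = 1
asked cell (total, sun) = 7/2

row1: w_G1=1 w_G3=1 w_R=1
row2: w_G1=5/2 w_G3=-1 w_R=0
total: w_G1=7/2 w_G3=0 w_R=1
asked value: 7/2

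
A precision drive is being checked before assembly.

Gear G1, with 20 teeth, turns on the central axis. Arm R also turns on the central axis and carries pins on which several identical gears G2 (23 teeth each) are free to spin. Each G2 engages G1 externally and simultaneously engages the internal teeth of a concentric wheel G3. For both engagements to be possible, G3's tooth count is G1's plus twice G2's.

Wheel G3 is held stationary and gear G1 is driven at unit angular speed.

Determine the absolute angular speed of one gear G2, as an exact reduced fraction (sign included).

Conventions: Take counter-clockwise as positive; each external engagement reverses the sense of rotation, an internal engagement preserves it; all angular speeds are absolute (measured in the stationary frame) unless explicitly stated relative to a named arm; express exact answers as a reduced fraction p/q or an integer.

class = planetary set [G3 = 20+2·23 = 66; Willis about the carrier]
ring teeth: 20 + 2·23 = 66
20(ω_sun−ω_arm) = −66(ω_ring−ω_arm),  ω_ring = 0, ω_sun = 1
20(1−ω_arm) = −66(0−ω_arm)  ⇒  86·ω_arm = 20  ⇒  ω_arm = 10/43
sun–planet mesh: 20·(1−10/43) = −23·(ω_p−ω_arm)  ⇒  ω_p−ω_arm = -660/989
ω_p = 10/43 − 660/989 = -10/23
exact speed ratio = -10/23

-10/23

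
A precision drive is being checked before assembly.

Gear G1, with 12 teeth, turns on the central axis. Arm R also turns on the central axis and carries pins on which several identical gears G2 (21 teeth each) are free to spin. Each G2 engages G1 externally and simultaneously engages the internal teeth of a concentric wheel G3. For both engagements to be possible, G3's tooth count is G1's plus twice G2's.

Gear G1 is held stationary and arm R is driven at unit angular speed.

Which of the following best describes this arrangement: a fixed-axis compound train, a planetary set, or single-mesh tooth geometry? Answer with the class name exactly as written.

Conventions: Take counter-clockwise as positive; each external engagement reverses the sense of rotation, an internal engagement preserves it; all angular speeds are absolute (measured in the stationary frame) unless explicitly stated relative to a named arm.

planetary set

topology: planetary set — G1 12T / G2 21T / G3 54T, arm = carrier (Willis)
classification: planetary set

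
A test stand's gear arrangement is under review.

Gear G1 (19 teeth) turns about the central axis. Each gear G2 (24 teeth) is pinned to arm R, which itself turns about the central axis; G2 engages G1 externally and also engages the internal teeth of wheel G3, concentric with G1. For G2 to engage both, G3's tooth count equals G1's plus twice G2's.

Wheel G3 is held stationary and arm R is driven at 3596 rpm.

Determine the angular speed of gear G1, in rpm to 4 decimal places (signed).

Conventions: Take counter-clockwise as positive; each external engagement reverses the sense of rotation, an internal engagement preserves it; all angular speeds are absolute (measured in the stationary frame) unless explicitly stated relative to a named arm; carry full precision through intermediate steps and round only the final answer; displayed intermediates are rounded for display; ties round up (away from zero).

topology: planetary set — G1 19T / G2 24T / G3 67T, arm = carrier (Willis)
normalise by the input: solve with ω_arm = 1, then scale by 3596 rpm
ring teeth: 19 + 2·24 = 67
19(ω_sun−ω_arm) = −67(ω_ring−ω_arm),  ω_ring = 0, ω_arm = 1
ω_sun = 1 − (67/19)(0−1) = 86/19
scale: ω_sun = 86/19 × 3596 rpm = +16276.6316 rpm

+16276.6316 rpm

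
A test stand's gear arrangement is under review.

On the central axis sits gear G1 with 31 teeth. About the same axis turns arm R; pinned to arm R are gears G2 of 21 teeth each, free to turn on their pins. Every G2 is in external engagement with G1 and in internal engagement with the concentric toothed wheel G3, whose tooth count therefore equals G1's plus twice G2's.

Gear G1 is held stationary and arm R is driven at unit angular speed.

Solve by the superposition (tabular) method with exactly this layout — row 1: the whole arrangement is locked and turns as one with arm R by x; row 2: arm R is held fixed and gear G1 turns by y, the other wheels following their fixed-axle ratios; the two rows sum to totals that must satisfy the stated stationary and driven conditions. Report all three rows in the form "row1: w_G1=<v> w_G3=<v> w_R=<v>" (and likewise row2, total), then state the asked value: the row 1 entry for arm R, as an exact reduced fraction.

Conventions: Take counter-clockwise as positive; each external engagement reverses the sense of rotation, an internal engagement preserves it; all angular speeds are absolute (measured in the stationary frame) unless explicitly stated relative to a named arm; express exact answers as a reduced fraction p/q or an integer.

recognized (axles ride arm R): planetary set, 31/21/73 teeth
row 1: whole set turns with the arm by x
row 2 — arm fixed, fixed-axis ratios: sun y, ring −(31/73)·y, arm 0
boundary: total ω_sun = x + y = 0 and total ω_arm = x = 1  ⇒  y = -1, x = 1
row 2 ring = −(31/73)·(-1) = 31/73
totals (row 1 + row 2): sun 1 + (-1) = 0, ring 1 + 31/73 = 104/73, arm 1 + 0 = 1
asked cell (row1, arm) = 1

row1: w_G1=1 w_G3=1 w_R=1
row2: w_G1=-1 w_G3=31/73 w_R=0
total: w_G1=0 w_G3=104/73 w_R=1
asked value: 1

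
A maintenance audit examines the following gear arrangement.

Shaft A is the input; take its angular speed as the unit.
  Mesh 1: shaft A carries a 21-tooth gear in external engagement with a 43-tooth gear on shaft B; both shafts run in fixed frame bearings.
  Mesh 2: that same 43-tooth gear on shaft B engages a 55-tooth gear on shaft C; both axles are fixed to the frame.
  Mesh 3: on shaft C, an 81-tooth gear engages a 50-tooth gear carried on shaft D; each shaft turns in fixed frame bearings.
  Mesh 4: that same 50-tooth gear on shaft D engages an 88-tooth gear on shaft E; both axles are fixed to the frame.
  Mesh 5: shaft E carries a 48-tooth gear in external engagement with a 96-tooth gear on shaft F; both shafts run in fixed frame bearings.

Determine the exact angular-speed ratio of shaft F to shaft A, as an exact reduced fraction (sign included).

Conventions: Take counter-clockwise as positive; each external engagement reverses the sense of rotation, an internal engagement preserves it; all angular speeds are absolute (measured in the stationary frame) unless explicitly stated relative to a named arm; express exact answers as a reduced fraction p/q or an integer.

class = fixed-axis compound train [5 meshes; 5 ratios multiply, 5 sense flips]
mesh 1 [21T→43T]: running ratio 21/43, sense −
mesh 2 [43T→55T]: running ratio 21/55, sense +
mesh 3 [81T→50T]: running ratio 1701/2750, sense −
mesh 4 [50T→88T]: running ratio 1701/4840, sense +
mesh 5 [48T→96T]: running ratio 1701/9680, sense −
ω_out/ω_in = -1701/9680

-1701/9680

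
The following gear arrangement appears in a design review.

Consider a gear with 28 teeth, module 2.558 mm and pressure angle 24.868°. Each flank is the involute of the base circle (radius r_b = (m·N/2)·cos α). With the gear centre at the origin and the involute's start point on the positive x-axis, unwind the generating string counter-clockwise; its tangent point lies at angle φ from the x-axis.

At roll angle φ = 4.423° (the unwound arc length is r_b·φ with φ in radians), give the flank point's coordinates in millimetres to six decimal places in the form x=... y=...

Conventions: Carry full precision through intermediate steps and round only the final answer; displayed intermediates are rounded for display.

x=32.588144 y=0.004979

recognized (one wheel, involute flank): single-mesh tooth geometry, m = 2.558, N = 28
pitch radius r_p = m·N/2 = 2.558·28/2 = 35.812000
base radius r_b = r_p·cos α = 35.812000·cos 24.868° = 32.491476
roll angle φ = 4.423° = 0.07719591 rad
x = r_b·(cos φ + φ·sin φ) = 32.588144
y = r_b·(sin φ − φ·cos φ) = 0.004979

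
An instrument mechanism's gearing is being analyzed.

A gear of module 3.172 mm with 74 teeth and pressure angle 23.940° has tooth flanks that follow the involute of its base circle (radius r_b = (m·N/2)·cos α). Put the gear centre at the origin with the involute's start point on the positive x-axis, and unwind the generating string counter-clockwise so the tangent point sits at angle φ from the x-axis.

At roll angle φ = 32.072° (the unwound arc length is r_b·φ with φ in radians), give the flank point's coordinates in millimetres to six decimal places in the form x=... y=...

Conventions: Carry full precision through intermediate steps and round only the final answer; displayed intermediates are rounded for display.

x=122.778823 y=6.076967

single-mesh involute tooth geometry (74T wheel at module 3.172)
pitch radius r_p = m·N/2 = 3.172·74/2 = 117.364000
base radius r_b = r_p·cos α = 117.364000·cos 23.940° = 107.267280
roll angle φ = 32.072° = 0.55976200 rad
x = r_b·(cos φ + φ·sin φ) = 122.778823
y = r_b·(sin φ − φ·cos φ) = 6.076967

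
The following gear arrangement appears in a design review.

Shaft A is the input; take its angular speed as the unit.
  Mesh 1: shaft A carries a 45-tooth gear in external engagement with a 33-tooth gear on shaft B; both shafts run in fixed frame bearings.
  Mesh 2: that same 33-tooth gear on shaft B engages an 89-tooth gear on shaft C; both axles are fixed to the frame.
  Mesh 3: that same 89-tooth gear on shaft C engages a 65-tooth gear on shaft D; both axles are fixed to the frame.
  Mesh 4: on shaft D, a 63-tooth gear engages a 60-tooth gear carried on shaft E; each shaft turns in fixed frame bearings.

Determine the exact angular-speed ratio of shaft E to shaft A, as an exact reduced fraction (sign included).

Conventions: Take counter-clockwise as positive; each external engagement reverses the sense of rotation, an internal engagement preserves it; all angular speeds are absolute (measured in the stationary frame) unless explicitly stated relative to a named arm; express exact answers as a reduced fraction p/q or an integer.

189/260

class = fixed-axis compound train [4 meshes; 4 ratios multiply, 4 sense flips]
mesh 1 [45T→33T]: running ratio 15/11, sense −
mesh 2 [33T→89T]: running ratio 45/89, sense +
mesh 3 [89T→65T]: running ratio 9/13, sense −
mesh 4 [63T→60T]: running ratio 189/260, sense +
ω_out/ω_in = 189/260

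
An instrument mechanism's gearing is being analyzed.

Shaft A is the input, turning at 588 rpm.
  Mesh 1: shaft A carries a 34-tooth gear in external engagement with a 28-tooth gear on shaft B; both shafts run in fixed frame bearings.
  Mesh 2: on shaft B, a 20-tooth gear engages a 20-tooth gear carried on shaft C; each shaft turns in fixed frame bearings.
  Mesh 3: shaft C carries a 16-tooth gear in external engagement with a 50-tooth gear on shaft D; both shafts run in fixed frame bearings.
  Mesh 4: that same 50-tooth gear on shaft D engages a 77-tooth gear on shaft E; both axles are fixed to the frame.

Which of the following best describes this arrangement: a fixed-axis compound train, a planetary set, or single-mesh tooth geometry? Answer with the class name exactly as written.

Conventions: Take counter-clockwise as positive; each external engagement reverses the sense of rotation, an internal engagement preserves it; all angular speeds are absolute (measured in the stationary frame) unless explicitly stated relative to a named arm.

topology: fixed-axis compound train — 4 meshes, A→E
classification: fixed-axis compound train

fixed-axis compound train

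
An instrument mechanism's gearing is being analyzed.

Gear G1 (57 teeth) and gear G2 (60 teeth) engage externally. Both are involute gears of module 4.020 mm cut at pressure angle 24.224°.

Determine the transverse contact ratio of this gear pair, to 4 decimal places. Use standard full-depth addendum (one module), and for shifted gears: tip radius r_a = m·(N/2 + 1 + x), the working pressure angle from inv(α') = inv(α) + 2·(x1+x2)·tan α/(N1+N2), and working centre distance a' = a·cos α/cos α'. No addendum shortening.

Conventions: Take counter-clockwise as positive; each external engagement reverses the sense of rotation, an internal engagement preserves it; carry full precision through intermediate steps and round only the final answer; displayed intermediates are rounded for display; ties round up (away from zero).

1.5812

class = single-mesh tooth geometry [involute pair 57T × 60T, m = 4.020]
base radii: r_b1 = 104.481920, r_b2 = 109.980968
tip radii: r_a1 = 118.590000, r_a2 = 124.620000
no profile shift: α' = α, a' = a
action lengths: √(r_a1²−r_b1²) = 56.099167, √(r_a2²−r_b2²) = 58.603165
base pitch p_b = π·m·cos α = 11.517180
CR = (56.099167 + 58.603165 − 235.170000·sin 24.22400°)/11.517180 = 1.581193
contact ratio ≈ 1.5812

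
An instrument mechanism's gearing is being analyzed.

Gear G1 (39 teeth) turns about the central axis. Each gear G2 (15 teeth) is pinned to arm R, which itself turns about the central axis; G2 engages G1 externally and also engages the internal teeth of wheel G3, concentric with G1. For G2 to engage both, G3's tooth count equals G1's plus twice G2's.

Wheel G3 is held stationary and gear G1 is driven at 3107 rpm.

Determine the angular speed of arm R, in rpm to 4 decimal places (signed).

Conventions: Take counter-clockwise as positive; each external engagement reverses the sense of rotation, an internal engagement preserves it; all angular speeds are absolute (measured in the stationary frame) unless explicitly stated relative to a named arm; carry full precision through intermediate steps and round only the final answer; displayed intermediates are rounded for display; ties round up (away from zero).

recognized (axles ride arm R): planetary set, 39/15/69 teeth
normalise by the input: solve with ω_sun = 1, then scale by 3107 rpm
ring teeth: 39 + 2·15 = 69
39(ω_sun−ω_arm) = −69(ω_ring−ω_arm),  ω_ring = 0, ω_sun = 1
39(1−ω_arm) = −69(0−ω_arm)  ⇒  108·ω_arm = 39  ⇒  ω_arm = 13/36
scale: ω_arm = 13/36 × 3107 rpm = +1121.9722 rpm

+1121.9722 rpm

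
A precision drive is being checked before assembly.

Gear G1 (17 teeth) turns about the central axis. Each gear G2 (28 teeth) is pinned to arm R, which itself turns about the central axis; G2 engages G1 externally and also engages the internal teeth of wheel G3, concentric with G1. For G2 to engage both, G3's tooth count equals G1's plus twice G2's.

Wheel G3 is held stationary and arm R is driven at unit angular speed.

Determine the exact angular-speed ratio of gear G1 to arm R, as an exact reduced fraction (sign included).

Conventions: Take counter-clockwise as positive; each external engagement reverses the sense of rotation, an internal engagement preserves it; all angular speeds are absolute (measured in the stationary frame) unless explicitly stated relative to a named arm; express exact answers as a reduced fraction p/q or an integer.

90/17

recognized (axles ride arm R): planetary set, 17/28/73 teeth
ring teeth: 17 + 2·28 = 73
17(ω_sun−ω_arm) = −73(ω_ring−ω_arm),  ω_ring = 0, ω_arm = 1
ω_sun = 1 − (73/17)(0−1) = 90/17
ω_out/ω_in = 90/17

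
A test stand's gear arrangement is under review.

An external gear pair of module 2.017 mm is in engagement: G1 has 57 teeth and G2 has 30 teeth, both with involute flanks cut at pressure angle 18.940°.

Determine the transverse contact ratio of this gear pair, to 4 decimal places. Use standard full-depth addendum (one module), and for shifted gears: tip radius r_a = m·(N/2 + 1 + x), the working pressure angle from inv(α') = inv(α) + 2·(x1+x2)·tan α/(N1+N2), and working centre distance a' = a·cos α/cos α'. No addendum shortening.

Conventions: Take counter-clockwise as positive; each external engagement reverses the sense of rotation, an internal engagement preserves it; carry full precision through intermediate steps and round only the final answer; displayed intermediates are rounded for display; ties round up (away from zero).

1.7699

single-mesh involute tooth geometry (57T engaging 30T at module 2.017)
base radii: r_b1 = 54.372231, r_b2 = 28.616964
tip radii: r_a1 = 59.501500, r_a2 = 32.272000
no profile shift: α' = α, a' = a
action lengths: √(r_a1²−r_b1²) = 24.167933, √(r_a2²−r_b2²) = 14.918156
base pitch p_b = π·m·cos α = 5.993523
CR = (24.167933 + 14.918156 − 87.739500·sin 18.94000°)/5.993523 = 1.769876
contact ratio ≈ 1.7699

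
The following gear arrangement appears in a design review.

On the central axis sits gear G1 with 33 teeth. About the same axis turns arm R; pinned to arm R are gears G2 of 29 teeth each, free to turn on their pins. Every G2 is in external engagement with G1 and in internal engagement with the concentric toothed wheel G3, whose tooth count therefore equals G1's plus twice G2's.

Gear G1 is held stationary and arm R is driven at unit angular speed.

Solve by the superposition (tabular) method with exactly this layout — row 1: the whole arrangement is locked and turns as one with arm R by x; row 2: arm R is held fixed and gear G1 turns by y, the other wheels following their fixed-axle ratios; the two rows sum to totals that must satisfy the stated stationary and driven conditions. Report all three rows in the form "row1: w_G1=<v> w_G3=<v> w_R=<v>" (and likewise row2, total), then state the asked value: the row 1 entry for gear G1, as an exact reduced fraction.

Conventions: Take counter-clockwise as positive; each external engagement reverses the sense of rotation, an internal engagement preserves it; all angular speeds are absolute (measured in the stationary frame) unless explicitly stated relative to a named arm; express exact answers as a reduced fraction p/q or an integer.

planetary set (33T centre, 29T on arm, 91T internal) — Willis relation
row 1: whole set turns with the arm by x
row 2 (arm held, sun turns y): ω_ring = −(33/91)·y, ω_arm = 0
boundary: total ω_sun = x + y = 0 and total ω_arm = x = 1  ⇒  y = -1, x = 1
row 2 ring = −(33/91)·(-1) = 33/91
totals (row 1 + row 2): sun 1 + (-1) = 0, ring 1 + 33/91 = 124/91, arm 1 + 0 = 1
asked cell (row1, sun) = 1

row1: w_G1=1 w_G3=1 w_R=1
row2: w_G1=-1 w_G3=33/91 w_R=0
total: w_G1=0 w_G3=124/91 w_R=1
asked value: 1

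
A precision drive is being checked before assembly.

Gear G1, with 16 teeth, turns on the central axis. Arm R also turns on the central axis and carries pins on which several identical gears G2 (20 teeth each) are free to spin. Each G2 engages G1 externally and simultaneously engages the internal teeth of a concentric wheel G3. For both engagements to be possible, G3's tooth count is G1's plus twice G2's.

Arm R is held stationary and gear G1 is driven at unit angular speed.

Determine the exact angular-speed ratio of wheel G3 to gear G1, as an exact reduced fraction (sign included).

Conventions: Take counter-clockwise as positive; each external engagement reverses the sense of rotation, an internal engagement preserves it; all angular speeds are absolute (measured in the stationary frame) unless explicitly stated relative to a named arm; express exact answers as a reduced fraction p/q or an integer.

-2/7

class = planetary set [G3 = 16+2·20 = 56; Willis about the carrier]
ring teeth: 16 + 2·20 = 56
16(ω_sun−ω_arm) = −56(ω_ring−ω_arm),  ω_arm = 0, ω_sun = 1
ω_ring = 0 − (16/56)(1−0) = -2/7
ω_out/ω_in = -2/7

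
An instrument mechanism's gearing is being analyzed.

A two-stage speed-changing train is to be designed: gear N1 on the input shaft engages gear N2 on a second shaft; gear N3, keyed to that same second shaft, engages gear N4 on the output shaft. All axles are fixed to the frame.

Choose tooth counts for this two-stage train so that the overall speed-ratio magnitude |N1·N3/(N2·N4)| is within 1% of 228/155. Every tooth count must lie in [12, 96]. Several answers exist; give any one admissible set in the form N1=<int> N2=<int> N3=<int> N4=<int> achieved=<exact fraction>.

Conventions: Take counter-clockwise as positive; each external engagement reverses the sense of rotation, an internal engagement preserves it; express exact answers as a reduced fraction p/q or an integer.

design class (target 228/155): fixed-axis compound train
target = 228/155 in lowest terms: an exact hit needs N1·N3 = k·228 and N2·N4 = k·155 for one integer k, every count in [12, 96]; additionally prefer no 1:1 stage (N1 ≠ N2, N3 ≠ N4)
k = 1…2: no 1:1-free in-range split of k·228 and k·155 into factor pairs; take k = 3
k = 3: N1·N3 = 684 = 12·57, N2·N4 = 465 = 15·31
achieved = 12·57/(15·31) = 228/155; |achieved − target| = 0 ≤ 57/3875 ✓

N1=12 N2=15 N3=57 N4=31 achieved=228/155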